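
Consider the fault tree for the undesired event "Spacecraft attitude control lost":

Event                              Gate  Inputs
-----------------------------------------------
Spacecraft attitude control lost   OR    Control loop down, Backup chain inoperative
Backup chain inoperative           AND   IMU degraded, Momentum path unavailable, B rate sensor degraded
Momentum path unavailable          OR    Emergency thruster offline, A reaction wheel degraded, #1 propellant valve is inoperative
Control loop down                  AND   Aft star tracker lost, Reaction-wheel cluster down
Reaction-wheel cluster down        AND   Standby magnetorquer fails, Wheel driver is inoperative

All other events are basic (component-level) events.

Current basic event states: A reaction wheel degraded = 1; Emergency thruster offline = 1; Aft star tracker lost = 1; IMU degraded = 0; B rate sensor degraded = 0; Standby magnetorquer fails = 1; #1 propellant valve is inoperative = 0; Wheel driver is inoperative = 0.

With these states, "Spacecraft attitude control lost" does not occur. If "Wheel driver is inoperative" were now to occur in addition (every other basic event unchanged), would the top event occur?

Yes

Counterfactual: set "Wheel driver is inoperative" to occurred.
Reaction-wheel cluster down [AND]: Standby magnetorquer fails=occurs, Wheel driver is inoperative=occurs → all inputs occur → occurs.
Control loop down [AND]: Aft star tracker lost=occurs, Reaction-wheel cluster down=occurs → all inputs occur → occurs.
Momentum path unavailable [OR]: Emergency thruster offline=occurs, A reaction wheel degraded=occurs, #1 propellant valve is inoperative=not → at least one input occurs → occurs.
Backup chain inoperative [AND]: IMU degraded=not, Momentum path unavailable=occurs, B rate sensor degraded=not → not all inputs occur → does not occur.
Spacecraft attitude control lost [OR]: Control loop down=occurs, Backup chain inoperative=not → at least one input occurs → occurs.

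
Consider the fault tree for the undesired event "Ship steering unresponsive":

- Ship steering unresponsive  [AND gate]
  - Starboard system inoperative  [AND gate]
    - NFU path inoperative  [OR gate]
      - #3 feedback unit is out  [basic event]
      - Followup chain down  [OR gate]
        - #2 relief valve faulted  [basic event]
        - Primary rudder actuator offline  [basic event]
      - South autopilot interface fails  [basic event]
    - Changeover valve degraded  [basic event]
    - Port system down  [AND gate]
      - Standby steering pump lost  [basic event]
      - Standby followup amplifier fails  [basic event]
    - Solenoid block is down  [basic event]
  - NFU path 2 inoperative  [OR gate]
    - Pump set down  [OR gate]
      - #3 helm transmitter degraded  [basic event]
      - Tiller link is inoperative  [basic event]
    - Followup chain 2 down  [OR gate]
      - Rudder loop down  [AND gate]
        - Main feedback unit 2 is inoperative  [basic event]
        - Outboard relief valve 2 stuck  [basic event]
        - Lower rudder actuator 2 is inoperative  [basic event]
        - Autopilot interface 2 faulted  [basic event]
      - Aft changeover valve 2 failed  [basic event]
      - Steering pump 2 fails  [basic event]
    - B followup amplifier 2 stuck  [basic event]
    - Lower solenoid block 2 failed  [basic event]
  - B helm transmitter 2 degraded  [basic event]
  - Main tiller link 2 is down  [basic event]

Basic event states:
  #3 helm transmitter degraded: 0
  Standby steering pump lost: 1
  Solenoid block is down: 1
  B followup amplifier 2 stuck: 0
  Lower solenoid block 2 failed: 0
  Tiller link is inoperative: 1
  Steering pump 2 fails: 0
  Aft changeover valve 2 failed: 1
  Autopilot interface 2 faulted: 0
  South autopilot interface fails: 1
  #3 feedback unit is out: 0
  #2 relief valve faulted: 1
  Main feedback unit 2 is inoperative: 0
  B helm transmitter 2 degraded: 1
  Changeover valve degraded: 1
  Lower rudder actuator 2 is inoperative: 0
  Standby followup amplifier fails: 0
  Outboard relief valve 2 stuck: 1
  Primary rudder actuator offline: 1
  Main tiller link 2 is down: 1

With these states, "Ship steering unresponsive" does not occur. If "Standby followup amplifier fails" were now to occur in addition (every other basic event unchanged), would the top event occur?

Yes

Counterfactual: set "Standby followup amplifier fails" to occurred.
Followup chain down [OR]: #2 relief valve faulted=occurs, Primary rudder actuator offline=occurs → at least one input occurs → occurs.
NFU path inoperative [OR]: #3 feedback unit is out=not, Followup chain down=occurs, South autopilot interface fails=occurs → at least one input occurs → occurs.
Port system down [AND]: Standby steering pump lost=occurs, Standby followup amplifier fails=occurs → all inputs occur → occurs.
Starboard system inoperative [AND]: NFU path inoperative=occurs, Changeover valve degraded=occurs, Port system down=occurs, Solenoid block is down=occurs → all inputs occur → occurs.
Pump set down [OR]: #3 helm transmitter degraded=not, Tiller link is inoperative=occurs → at least one input occurs → occurs.
Rudder loop down [AND]: Main feedback unit 2 is inoperative=not, Outboard relief valve 2 stuck=occurs, Lower rudder actuator 2 is inoperative=not, Autopilot interface 2 faulted=not → not all inputs occur → does not occur.
Followup chain 2 down [OR]: Rudder loop down=not, Aft changeover valve 2 failed=occurs, Steering pump 2 fails=not → at least one input occurs → occurs.
NFU path 2 inoperative [OR]: Pump set down=occurs, Followup chain 2 down=occurs, B followup amplifier 2 stuck=not, Lower solenoid block 2 failed=not → at least one input occurs → occurs.
Ship steering unresponsive [AND]: Starboard system inoperative=occurs, NFU path 2 inoperative=occurs, B helm transmitter 2 degraded=occurs, Main tiller link 2 is down=occurs → all inputs occur → occurs.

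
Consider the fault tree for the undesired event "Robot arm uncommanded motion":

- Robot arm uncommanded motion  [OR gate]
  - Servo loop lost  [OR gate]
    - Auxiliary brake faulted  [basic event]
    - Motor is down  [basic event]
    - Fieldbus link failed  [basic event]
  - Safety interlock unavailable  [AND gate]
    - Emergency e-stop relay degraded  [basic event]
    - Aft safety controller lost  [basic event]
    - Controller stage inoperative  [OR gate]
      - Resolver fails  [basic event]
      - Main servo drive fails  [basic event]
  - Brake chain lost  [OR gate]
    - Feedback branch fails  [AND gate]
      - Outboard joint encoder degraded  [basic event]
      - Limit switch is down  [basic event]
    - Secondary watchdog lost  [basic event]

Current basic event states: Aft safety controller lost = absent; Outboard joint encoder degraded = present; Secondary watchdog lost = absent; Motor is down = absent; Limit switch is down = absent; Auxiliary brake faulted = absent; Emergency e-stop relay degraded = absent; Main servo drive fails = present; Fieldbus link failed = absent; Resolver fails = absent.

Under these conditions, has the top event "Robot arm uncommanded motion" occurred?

No

Servo loop lost [OR]: Auxiliary brake faulted=not, Motor is down=not, Fieldbus link failed=not → no input occurs → does not occur.
Controller stage inoperative [OR]: Resolver fails=not, Main servo drive fails=occurs → at least one input occurs → occurs.
Safety interlock unavailable [AND]: Emergency e-stop relay degraded=not, Aft safety controller lost=not, Controller stage inoperative=occurs → not all inputs occur → does not occur.
Feedback branch fails [AND]: Outboard joint encoder degraded=occurs, Limit switch is down=not → not all inputs occur → does not occur.
Brake chain lost [OR]: Feedback branch fails=not, Secondary watchdog lost=not → no input occurs → does not occur.
Robot arm uncommanded motion [OR]: Servo loop lost=not, Safety interlock unavailable=not, Brake chain lost=not → no input occurs → does not occur.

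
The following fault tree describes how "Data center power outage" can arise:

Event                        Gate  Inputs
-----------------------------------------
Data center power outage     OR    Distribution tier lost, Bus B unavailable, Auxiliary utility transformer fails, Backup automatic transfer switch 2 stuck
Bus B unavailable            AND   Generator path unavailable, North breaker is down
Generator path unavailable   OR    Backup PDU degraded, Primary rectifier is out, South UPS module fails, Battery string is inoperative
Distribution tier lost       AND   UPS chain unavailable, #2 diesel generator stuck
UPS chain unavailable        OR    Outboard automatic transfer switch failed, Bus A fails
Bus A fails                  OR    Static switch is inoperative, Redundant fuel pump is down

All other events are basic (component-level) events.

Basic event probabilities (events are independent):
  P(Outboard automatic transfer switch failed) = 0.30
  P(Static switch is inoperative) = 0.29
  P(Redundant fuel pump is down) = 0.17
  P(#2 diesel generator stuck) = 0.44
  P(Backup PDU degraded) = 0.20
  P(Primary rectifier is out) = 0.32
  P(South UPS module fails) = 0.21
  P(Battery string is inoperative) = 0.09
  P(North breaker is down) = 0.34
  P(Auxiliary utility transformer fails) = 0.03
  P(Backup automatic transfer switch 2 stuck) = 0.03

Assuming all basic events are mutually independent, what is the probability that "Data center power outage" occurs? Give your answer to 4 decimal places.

0.4468

P(Bus A fails) [OR] = 1 − (1−0.29) × (1−0.17) = 0.410700
P(UPS chain unavailable) [OR] = 1 − (1−0.30) × (1−0.410700) = 0.587490
P(Distribution tier lost) [AND] = 0.587490 × 0.44 = 0.258496
P(Generator path unavailable) [OR] = 1 − (1−0.20) × (1−0.32) × (1−0.21) × (1−0.09) = 0.608918
P(Bus B unavailable) [AND] = 0.608918 × 0.34 = 0.207032
P(Data center power outage) [OR] = 1 − (1−0.258496) × (1−0.207032) × (1−0.03) × (1−0.03) = 0.446761
Rounded to 4 decimal places: P(Data center power outage) ≈ 0.4468.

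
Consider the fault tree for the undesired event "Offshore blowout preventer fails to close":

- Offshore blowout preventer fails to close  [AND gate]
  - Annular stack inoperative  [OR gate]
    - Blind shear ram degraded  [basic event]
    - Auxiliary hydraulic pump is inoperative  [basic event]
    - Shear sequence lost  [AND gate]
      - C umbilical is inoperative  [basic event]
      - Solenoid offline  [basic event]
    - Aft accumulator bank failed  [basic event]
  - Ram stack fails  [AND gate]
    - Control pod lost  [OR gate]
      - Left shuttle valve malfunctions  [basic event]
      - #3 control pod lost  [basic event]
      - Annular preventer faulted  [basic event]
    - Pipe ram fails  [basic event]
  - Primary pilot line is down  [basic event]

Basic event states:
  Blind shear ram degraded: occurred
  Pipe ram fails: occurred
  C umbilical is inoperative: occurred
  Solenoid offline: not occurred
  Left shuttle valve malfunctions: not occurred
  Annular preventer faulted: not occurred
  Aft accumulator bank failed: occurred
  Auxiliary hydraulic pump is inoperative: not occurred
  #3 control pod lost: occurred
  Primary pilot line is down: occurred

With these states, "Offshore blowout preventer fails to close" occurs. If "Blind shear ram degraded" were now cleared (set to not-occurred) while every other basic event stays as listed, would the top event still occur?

Counterfactual: set "Blind shear ram degraded" to not occurred.
Shear sequence lost [AND]: C umbilical is inoperative=occurs, Solenoid offline=not → not all inputs occur → does not occur.
Annular stack inoperative [OR]: Blind shear ram degraded=not, Auxiliary hydraulic pump is inoperative=not, Shear sequence lost=not, Aft accumulator bank failed=occurs → at least one input occurs → occurs.
Control pod lost [OR]: Left shuttle valve malfunctions=not, #3 control pod lost=occurs, Annular preventer faulted=not → at least one input occurs → occurs.
Ram stack fails [AND]: Control pod lost=occurs, Pipe ram fails=occurs → all inputs occur → occurs.
Offshore blowout preventer fails to close [AND]: Annular stack inoperative=occurs, Ram stack fails=occurs, Primary pilot line is down=occurs → all inputs occur → occurs.

Yes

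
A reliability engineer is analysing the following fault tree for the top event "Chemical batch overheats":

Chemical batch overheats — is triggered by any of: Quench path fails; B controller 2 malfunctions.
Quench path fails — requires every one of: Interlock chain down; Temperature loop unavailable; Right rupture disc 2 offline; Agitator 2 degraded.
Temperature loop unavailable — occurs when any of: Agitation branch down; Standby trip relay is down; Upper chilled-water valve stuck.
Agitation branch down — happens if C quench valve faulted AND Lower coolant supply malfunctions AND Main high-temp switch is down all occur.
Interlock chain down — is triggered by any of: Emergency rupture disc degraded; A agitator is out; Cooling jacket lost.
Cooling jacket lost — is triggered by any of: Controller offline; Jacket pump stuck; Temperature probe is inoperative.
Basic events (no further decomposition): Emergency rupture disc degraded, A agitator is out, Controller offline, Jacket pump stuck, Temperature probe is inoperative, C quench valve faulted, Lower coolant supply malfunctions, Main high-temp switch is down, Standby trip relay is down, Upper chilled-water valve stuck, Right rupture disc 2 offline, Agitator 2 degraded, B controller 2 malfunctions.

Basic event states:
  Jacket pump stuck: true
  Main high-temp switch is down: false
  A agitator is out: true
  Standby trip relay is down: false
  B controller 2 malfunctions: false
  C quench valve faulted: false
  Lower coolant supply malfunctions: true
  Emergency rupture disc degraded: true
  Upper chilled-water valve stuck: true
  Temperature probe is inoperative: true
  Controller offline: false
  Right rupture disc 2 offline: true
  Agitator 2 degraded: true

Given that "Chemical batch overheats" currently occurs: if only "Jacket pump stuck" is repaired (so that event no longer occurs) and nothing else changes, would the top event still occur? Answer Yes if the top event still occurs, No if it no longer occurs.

Yes

Counterfactual: set "Jacket pump stuck" to not occurred.
Cooling jacket lost [OR]: Controller offline=not, Jacket pump stuck=not, Temperature probe is inoperative=occurs → at least one input occurs → occurs.
Interlock chain down [OR]: Emergency rupture disc degraded=occurs, A agitator is out=occurs, Cooling jacket lost=occurs → at least one input occurs → occurs.
Agitation branch down [AND]: C quench valve faulted=not, Lower coolant supply malfunctions=occurs, Main high-temp switch is down=not → not all inputs occur → does not occur.
Temperature loop unavailable [OR]: Agitation branch down=not, Standby trip relay is down=not, Upper chilled-water valve stuck=occurs → at least one input occurs → occurs.
Quench path fails [AND]: Interlock chain down=occurs, Temperature loop unavailable=occurs, Right rupture disc 2 offline=occurs, Agitator 2 degraded=occurs → all inputs occur → occurs.
Chemical batch overheats [OR]: Quench path fails=occurs, B controller 2 malfunctions=not → at least one input occurs → occurs.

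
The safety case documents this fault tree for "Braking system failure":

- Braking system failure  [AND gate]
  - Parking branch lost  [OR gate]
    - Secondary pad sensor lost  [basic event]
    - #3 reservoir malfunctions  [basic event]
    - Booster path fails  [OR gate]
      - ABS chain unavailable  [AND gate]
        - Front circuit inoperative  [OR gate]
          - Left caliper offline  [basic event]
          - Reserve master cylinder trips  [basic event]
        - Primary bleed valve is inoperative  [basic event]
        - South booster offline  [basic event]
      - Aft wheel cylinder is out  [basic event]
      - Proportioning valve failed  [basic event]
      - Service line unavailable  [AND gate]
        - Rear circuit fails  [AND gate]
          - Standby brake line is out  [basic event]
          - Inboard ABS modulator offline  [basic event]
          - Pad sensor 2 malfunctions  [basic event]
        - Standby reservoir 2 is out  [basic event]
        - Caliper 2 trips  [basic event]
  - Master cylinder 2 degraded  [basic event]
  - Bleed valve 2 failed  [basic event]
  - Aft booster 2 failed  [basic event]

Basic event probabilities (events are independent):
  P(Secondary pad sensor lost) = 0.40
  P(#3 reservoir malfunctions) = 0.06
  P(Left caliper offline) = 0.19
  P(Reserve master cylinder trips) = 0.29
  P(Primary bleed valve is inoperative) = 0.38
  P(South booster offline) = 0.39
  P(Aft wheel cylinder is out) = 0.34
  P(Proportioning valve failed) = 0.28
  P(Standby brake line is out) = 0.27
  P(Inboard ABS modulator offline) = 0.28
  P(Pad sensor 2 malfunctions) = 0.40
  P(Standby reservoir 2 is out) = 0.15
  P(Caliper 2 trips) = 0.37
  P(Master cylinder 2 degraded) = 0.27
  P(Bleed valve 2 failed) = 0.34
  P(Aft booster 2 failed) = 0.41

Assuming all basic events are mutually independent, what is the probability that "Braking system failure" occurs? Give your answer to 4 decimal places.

P(Front circuit inoperative) [OR] = 1 − (1−0.19) × (1−0.29) = 0.424900
P(ABS chain unavailable) [AND] = 0.424900 × 0.38 × 0.39 = 0.062970
P(Rear circuit fails) [AND] = 0.27 × 0.28 × 0.40 = 0.030240
P(Service line unavailable) [AND] = 0.030240 × 0.15 × 0.37 = 0.001678
P(Booster path fails) [OR] = 1 − (1−0.062970) × (1−0.34) × (1−0.28) × (1−0.001678) = 0.555471
P(Parking branch lost) [OR] = 1 − (1−0.40) × (1−0.06) × (1−0.555471) = 0.749286
P(Braking system failure) [AND] = 0.749286 × 0.27 × 0.34 × 0.41 = 0.028202
Rounded to 4 decimal places: P(Braking system failure) ≈ 0.0282.

0.0282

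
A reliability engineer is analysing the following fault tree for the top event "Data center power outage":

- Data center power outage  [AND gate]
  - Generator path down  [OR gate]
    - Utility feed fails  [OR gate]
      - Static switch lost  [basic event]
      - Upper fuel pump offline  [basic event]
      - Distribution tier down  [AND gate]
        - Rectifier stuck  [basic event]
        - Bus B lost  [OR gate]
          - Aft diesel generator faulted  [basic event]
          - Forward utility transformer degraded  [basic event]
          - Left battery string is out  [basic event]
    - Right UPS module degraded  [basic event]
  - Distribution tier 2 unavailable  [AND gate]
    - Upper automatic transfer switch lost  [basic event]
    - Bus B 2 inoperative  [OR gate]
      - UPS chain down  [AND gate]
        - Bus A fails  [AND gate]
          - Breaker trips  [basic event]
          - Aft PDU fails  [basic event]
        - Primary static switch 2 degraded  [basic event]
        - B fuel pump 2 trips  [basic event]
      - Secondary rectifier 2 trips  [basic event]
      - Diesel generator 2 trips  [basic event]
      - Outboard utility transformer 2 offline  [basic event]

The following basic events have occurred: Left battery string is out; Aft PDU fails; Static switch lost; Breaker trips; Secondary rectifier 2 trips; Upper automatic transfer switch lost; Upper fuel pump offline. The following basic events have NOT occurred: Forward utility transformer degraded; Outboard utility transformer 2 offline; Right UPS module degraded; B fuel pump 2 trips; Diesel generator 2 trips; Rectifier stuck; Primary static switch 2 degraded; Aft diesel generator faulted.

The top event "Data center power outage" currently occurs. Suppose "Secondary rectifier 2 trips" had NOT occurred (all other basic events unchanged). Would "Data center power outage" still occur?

No

Counterfactual: set "Secondary rectifier 2 trips" to not occurred.
Bus B lost [OR]: Aft diesel generator faulted=not, Forward utility transformer degraded=not, Left battery string is out=occurs → at least one input occurs → occurs.
Distribution tier down [AND]: Rectifier stuck=not, Bus B lost=occurs → not all inputs occur → does not occur.
Utility feed fails [OR]: Static switch lost=occurs, Upper fuel pump offline=occurs, Distribution tier down=not → at least one input occurs → occurs.
Generator path down [OR]: Utility feed fails=occurs, Right UPS module degraded=not → at least one input occurs → occurs.
Bus A fails [AND]: Breaker trips=occurs, Aft PDU fails=occurs → all inputs occur → occurs.
UPS chain down [AND]: Bus A fails=occurs, Primary static switch 2 degraded=not, B fuel pump 2 trips=not → not all inputs occur → does not occur.
Bus B 2 inoperative [OR]: UPS chain down=not, Secondary rectifier 2 trips=not, Diesel generator 2 trips=not, Outboard utility transformer 2 offline=not → no input occurs → does not occur.
Distribution tier 2 unavailable [AND]: Upper automatic transfer switch lost=occurs, Bus B 2 inoperative=not → not all inputs occur → does not occur.
Data center power outage [AND]: Generator path down=occurs, Distribution tier 2 unavailable=not → not all inputs occur → does not occur.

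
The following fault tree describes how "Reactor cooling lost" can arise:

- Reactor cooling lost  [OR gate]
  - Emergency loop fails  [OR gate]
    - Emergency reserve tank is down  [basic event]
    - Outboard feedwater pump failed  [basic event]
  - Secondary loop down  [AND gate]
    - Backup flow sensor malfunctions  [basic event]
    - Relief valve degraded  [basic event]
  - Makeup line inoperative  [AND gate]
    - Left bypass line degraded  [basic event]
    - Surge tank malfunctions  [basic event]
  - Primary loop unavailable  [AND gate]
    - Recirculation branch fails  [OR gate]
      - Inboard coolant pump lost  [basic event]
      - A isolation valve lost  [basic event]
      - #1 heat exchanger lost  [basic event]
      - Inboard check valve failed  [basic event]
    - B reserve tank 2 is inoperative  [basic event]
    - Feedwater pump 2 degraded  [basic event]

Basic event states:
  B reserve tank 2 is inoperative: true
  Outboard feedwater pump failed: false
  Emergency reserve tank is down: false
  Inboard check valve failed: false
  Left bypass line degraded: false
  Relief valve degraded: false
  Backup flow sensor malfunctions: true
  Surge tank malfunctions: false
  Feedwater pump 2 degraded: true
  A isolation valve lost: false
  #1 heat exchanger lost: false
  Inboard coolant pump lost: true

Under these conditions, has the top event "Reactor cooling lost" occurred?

Yes

Emergency loop fails [OR]: Emergency reserve tank is down=not, Outboard feedwater pump failed=not → no input occurs → does not occur.
Secondary loop down [AND]: Backup flow sensor malfunctions=occurs, Relief valve degraded=not → not all inputs occur → does not occur.
Makeup line inoperative [AND]: Left bypass line degraded=not, Surge tank malfunctions=not → not all inputs occur → does not occur.
Recirculation branch fails [OR]: Inboard coolant pump lost=occurs, A isolation valve lost=not, #1 heat exchanger lost=not, Inboard check valve failed=not → at least one input occurs → occurs.
Primary loop unavailable [AND]: Recirculation branch fails=occurs, B reserve tank 2 is inoperative=occurs, Feedwater pump 2 degraded=occurs → all inputs occur → occurs.
Reactor cooling lost [OR]: Emergency loop fails=not, Secondary loop down=not, Makeup line inoperative=not, Primary loop unavailable=occurs → at least one input occurs → occurs.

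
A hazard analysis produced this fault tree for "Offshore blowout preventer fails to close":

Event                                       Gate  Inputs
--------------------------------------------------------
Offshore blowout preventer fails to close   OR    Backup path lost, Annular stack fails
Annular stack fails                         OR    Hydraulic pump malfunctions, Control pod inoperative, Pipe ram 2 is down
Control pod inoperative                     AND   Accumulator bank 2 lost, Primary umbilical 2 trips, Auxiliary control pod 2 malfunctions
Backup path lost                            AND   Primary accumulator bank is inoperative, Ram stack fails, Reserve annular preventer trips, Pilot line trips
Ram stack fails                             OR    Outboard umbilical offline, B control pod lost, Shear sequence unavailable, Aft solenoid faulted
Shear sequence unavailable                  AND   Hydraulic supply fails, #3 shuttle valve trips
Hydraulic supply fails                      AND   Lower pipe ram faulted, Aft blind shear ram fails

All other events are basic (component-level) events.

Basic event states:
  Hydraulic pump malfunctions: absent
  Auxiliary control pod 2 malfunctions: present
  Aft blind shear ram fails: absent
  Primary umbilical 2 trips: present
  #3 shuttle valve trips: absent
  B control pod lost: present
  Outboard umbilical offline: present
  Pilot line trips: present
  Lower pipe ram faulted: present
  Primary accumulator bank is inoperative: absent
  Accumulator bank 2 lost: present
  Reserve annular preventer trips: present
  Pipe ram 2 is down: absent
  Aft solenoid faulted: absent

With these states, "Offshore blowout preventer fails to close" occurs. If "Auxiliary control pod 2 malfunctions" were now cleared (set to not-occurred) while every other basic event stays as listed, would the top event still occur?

Counterfactual: set "Auxiliary control pod 2 malfunctions" to not occurred.
Hydraulic supply fails [AND]: Lower pipe ram faulted=occurs, Aft blind shear ram fails=not → not all inputs occur → does not occur.
Shear sequence unavailable [AND]: Hydraulic supply fails=not, #3 shuttle valve trips=not → not all inputs occur → does not occur.
Ram stack fails [OR]: Outboard umbilical offline=occurs, B control pod lost=occurs, Shear sequence unavailable=not, Aft solenoid faulted=not → at least one input occurs → occurs.
Backup path lost [AND]: Primary accumulator bank is inoperative=not, Ram stack fails=occurs, Reserve annular preventer trips=occurs, Pilot line trips=occurs → not all inputs occur → does not occur.
Control pod inoperative [AND]: Accumulator bank 2 lost=occurs, Primary umbilical 2 trips=occurs, Auxiliary control pod 2 malfunctions=not → not all inputs occur → does not occur.
Annular stack fails [OR]: Hydraulic pump malfunctions=not, Control pod inoperative=not, Pipe ram 2 is down=not → no input occurs → does not occur.
Offshore blowout preventer fails to close [OR]: Backup path lost=not, Annular stack fails=not → no input occurs → does not occur.

No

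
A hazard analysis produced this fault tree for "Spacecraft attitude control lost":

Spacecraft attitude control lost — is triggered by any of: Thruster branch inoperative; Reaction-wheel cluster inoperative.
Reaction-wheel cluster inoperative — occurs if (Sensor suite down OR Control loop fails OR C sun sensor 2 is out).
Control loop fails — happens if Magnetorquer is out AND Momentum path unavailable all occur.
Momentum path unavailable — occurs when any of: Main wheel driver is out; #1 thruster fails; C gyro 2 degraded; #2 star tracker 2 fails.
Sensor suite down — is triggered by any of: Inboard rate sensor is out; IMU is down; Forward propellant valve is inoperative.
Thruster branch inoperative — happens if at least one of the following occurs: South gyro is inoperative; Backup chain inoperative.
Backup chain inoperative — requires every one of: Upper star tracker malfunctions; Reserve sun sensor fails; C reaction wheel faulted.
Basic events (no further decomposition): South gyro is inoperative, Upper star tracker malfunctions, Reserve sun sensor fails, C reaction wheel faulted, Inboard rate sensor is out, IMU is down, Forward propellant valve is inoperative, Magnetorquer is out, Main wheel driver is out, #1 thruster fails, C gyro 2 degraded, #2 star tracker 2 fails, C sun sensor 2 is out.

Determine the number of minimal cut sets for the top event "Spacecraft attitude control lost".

10

Backup chain inoperative [AND]: one cut set from each child combined → 1 × 1 × 1 = 1 cut set(s).
Thruster branch inoperative [OR]: union of children's cut sets → 2 cut set(s).
Sensor suite down [OR]: union of children's cut sets → 3 cut set(s).
Momentum path unavailable [OR]: union of children's cut sets → 4 cut set(s).
Control loop fails [AND]: one cut set from each child combined → 1 × 4 = 4 cut set(s).
Reaction-wheel cluster inoperative [OR]: union of children's cut sets → 8 cut set(s).
Spacecraft attitude control lost [OR]: union of children's cut sets → 10 cut set(s).
Minimal cut sets: {South gyro is inoperative}; {C reaction wheel faulted, Reserve sun sensor fails, Upper star tracker malfunctions}; {Inboard rate sensor is out}; {IMU is down}; {Forward propellant valve is inoperative}; {Magnetorquer is out, Main wheel driver is out}; {#1 thruster fails, Magnetorquer is out}; {C gyro 2 degraded, Magnetorquer is out}; {#2 star tracker 2 fails, Magnetorquer is out}; {C sun sensor 2 is out}.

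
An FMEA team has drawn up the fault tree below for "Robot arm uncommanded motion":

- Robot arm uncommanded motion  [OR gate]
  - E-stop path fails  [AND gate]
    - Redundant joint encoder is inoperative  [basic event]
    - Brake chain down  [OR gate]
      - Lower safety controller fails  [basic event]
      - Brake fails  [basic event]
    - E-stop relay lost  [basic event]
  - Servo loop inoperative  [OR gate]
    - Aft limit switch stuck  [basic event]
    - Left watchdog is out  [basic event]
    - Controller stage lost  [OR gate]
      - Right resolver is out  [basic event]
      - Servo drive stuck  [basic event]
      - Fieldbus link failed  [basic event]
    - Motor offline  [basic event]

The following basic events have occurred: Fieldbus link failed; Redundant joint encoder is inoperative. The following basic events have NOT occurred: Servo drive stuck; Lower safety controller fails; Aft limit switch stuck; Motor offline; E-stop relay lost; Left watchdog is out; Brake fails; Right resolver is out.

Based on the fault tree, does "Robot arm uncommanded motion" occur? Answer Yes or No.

Brake chain down [OR]: Lower safety controller fails=not, Brake fails=not → no input occurs → does not occur.
E-stop path fails [AND]: Redundant joint encoder is inoperative=occurs, Brake chain down=not, E-stop relay lost=not → not all inputs occur → does not occur.
Controller stage lost [OR]: Right resolver is out=not, Servo drive stuck=not, Fieldbus link failed=occurs → at least one input occurs → occurs.
Servo loop inoperative [OR]: Aft limit switch stuck=not, Left watchdog is out=not, Controller stage lost=occurs, Motor offline=not → at least one input occurs → occurs.
Robot arm uncommanded motion [OR]: E-stop path fails=not, Servo loop inoperative=occurs → at least one input occurs → occurs.

Yes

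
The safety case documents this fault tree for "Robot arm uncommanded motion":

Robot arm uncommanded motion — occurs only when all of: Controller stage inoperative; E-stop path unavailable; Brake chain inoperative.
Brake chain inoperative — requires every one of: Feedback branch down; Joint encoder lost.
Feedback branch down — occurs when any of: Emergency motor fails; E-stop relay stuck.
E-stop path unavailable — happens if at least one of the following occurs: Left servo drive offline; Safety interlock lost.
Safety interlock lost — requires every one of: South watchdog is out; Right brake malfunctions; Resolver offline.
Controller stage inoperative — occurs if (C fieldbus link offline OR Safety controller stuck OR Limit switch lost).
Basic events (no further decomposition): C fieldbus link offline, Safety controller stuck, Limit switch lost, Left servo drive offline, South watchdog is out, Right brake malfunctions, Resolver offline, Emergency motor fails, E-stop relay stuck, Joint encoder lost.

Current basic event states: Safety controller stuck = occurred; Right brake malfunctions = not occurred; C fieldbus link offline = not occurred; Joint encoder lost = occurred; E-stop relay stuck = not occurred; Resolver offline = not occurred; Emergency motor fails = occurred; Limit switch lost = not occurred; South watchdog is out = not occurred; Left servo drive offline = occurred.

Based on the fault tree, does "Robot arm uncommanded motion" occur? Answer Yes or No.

Yes

Controller stage inoperative [OR]: C fieldbus link offline=not, Safety controller stuck=occurs, Limit switch lost=not → at least one input occurs → occurs.
Safety interlock lost [AND]: South watchdog is out=not, Right brake malfunctions=not, Resolver offline=not → not all inputs occur → does not occur.
E-stop path unavailable [OR]: Left servo drive offline=occurs, Safety interlock lost=not → at least one input occurs → occurs.
Feedback branch down [OR]: Emergency motor fails=occurs, E-stop relay stuck=not → at least one input occurs → occurs.
Brake chain inoperative [AND]: Feedback branch down=occurs, Joint encoder lost=occurs → all inputs occur → occurs.
Robot arm uncommanded motion [AND]: Controller stage inoperative=occurs, E-stop path unavailable=occurs, Brake chain inoperative=occurs → all inputs occur → occurs.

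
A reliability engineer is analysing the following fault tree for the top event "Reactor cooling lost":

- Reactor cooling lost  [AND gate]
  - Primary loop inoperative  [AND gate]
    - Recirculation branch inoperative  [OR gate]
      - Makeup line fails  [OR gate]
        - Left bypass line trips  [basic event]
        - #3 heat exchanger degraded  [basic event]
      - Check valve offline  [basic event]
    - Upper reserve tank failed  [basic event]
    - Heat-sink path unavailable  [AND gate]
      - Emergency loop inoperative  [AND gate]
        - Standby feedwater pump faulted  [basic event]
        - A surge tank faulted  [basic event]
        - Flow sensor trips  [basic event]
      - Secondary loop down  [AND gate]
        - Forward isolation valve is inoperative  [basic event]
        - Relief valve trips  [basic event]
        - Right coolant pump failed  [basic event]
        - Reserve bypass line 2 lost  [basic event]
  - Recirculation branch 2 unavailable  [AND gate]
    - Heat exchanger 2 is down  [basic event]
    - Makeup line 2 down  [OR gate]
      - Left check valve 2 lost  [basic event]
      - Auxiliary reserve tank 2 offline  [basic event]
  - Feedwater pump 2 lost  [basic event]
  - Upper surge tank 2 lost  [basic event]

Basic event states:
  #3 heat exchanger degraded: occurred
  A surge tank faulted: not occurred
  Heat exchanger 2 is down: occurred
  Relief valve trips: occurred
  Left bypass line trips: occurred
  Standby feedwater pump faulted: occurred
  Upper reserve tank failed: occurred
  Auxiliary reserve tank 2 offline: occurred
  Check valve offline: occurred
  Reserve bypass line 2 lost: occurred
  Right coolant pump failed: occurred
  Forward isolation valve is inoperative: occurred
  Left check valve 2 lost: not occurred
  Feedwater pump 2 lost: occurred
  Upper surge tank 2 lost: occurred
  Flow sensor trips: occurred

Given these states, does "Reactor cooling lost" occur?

Makeup line fails [OR]: Left bypass line trips=occurs, #3 heat exchanger degraded=occurs → at least one input occurs → occurs.
Recirculation branch inoperative [OR]: Makeup line fails=occurs, Check valve offline=occurs → at least one input occurs → occurs.
Emergency loop inoperative [AND]: Standby feedwater pump faulted=occurs, A surge tank faulted=not, Flow sensor trips=occurs → not all inputs occur → does not occur.
Secondary loop down [AND]: Forward isolation valve is inoperative=occurs, Relief valve trips=occurs, Right coolant pump failed=occurs, Reserve bypass line 2 lost=occurs → all inputs occur → occurs.
Heat-sink path unavailable [AND]: Emergency loop inoperative=not, Secondary loop down=occurs → not all inputs occur → does not occur.
Primary loop inoperative [AND]: Recirculation branch inoperative=occurs, Upper reserve tank failed=occurs, Heat-sink path unavailable=not → not all inputs occur → does not occur.
Makeup line 2 down [OR]: Left check valve 2 lost=not, Auxiliary reserve tank 2 offline=occurs → at least one input occurs → occurs.
Recirculation branch 2 unavailable [AND]: Heat exchanger 2 is down=occurs, Makeup line 2 down=occurs → all inputs occur → occurs.
Reactor cooling lost [AND]: Primary loop inoperative=not, Recirculation branch 2 unavailable=occurs, Feedwater pump 2 lost=occurs, Upper surge tank 2 lost=occurs → not all inputs occur → does not occur.

No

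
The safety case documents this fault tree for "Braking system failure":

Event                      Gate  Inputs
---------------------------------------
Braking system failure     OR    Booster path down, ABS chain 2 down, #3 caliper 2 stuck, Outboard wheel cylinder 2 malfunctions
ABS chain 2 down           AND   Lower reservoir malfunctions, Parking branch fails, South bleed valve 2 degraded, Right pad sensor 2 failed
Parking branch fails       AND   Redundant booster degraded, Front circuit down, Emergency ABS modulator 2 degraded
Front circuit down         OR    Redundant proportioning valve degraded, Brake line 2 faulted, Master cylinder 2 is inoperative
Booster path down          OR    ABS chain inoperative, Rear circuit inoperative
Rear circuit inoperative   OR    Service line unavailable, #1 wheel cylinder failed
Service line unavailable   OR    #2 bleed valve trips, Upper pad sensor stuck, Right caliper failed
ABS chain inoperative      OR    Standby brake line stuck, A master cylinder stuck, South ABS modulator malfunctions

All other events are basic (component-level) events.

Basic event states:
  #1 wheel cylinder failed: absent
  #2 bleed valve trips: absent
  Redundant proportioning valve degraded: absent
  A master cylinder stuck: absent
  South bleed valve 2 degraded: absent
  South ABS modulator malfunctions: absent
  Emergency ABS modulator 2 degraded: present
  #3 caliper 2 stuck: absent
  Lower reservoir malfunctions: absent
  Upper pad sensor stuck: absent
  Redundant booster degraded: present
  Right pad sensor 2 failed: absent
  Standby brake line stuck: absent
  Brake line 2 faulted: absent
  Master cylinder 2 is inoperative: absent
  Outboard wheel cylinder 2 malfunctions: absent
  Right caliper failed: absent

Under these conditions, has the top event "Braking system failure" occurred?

No

ABS chain inoperative [OR]: Standby brake line stuck=not, A master cylinder stuck=not, South ABS modulator malfunctions=not → no input occurs → does not occur.
Service line unavailable [OR]: #2 bleed valve trips=not, Upper pad sensor stuck=not, Right caliper failed=not → no input occurs → does not occur.
Rear circuit inoperative [OR]: Service line unavailable=not, #1 wheel cylinder failed=not → no input occurs → does not occur.
Booster path down [OR]: ABS chain inoperative=not, Rear circuit inoperative=not → no input occurs → does not occur.
Front circuit down [OR]: Redundant proportioning valve degraded=not, Brake line 2 faulted=not, Master cylinder 2 is inoperative=not → no input occurs → does not occur.
Parking branch fails [AND]: Redundant booster degraded=occurs, Front circuit down=not, Emergency ABS modulator 2 degraded=occurs → not all inputs occur → does not occur.
ABS chain 2 down [AND]: Lower reservoir malfunctions=not, Parking branch fails=not, South bleed valve 2 degraded=not, Right pad sensor 2 failed=not → not all inputs occur → does not occur.
Braking system failure [OR]: Booster path down=not, ABS chain 2 down=not, #3 caliper 2 stuck=not, Outboard wheel cylinder 2 malfunctions=not → no input occurs → does not occur.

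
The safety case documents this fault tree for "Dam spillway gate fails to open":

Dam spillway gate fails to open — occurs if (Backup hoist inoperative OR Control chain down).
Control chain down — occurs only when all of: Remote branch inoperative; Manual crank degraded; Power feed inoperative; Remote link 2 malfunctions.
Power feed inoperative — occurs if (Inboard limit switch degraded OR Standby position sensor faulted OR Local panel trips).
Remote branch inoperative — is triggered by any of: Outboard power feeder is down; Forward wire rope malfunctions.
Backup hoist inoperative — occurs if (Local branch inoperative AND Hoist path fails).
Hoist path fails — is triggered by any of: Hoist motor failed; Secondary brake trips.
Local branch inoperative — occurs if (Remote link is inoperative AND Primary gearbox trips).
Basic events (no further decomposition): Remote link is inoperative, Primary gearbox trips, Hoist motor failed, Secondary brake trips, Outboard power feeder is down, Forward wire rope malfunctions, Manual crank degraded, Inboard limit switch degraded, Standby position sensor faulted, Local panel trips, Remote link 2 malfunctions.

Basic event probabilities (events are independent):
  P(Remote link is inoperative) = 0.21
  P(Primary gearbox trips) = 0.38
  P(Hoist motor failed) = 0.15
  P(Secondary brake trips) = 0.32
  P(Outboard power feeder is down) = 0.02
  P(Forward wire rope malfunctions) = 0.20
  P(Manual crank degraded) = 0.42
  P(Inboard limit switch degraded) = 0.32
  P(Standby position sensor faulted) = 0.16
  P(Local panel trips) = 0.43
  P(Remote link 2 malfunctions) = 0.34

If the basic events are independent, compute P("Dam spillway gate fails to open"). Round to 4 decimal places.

P(Local branch inoperative) [AND] = 0.21 × 0.38 = 0.079800
P(Hoist path fails) [OR] = 1 − (1−0.15) × (1−0.32) = 0.422000
P(Backup hoist inoperative) [AND] = 0.079800 × 0.422000 = 0.033676
P(Remote branch inoperative) [OR] = 1 − (1−0.02) × (1−0.20) = 0.216000
P(Power feed inoperative) [OR] = 1 − (1−0.32) × (1−0.16) × (1−0.43) = 0.674416
P(Control chain down) [AND] = 0.216000 × 0.42 × 0.674416 × 0.34 = 0.020802
P(Dam spillway gate fails to open) [OR] = 1 − (1−0.033676) × (1−0.020802) = 0.053777
Rounded to 4 decimal places: P(Dam spillway gate fails to open) ≈ 0.0538.

0.0538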